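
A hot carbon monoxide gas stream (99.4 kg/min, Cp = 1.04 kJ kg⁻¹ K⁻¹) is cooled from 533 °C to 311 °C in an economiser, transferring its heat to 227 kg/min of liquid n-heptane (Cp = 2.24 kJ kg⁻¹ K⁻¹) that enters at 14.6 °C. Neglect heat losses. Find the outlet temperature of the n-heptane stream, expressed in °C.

Heat released by hot stream: Q = 99.4 × 1.04 × (533 − 311) = 22949 kJ/min
Energy balance on cold side (adiabatic exchanger): Q = ṁ_c·Cp_c·(T_c,out − T_c,in)
T_c,out = 14.6 + 22949/(227 × 2.24) = 59.733 °C

T_c,out = 59.7 °C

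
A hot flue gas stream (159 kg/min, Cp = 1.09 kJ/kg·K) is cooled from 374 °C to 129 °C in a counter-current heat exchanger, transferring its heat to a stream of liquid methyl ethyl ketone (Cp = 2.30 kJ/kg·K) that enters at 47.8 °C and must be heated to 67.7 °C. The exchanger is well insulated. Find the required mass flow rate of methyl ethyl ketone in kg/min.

Heat released by hot stream: Q = 159 × 1.09 × (374 − 129) = 42461 kJ/min
Energy balance on cold side (adiabatic exchanger): Q = ṁ_c·Cp_c·(T_c,out − T_c,in)
ṁ_c = 42461 / [2.30 × (67.7 − 47.8)] = 927.7 kg/min

ṁ_c = 928 kg/min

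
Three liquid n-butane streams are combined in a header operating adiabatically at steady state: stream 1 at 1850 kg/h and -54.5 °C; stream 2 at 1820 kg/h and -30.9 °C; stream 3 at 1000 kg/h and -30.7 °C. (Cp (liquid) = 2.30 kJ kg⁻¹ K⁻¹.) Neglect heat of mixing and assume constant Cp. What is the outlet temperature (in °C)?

T_out = -40.2 °C

No heat crosses the boundary, so H_out = H_in.
T_out = Σ ṁᵢCp,ᵢTᵢ / Σ ṁᵢCp,ᵢ
      = -431850 / 10741 = -40.206 °C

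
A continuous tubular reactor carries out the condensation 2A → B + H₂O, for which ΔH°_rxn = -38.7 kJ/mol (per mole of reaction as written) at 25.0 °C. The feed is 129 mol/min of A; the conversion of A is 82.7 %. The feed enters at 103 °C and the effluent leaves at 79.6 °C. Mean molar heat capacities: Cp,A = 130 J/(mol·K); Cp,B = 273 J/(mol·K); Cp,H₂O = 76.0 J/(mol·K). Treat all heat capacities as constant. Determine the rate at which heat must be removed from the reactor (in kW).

Extent of reaction ξ = 0.827 × 129 / 2 = 53.341 mol/min
Reaction term: ξ·ΔH°_rxn = 53.341 × -38.7 = -2064.3 kJ/min
Sensible, feed 103→25 °C: -1308.1 kJ/min
Outlet flows (mol/min): A 22.317, B 53.341, H₂O 53.341
Sensible, products 25→79.6 °C: 1174.8 kJ/min
Q = ΔH = -2197.5 kJ/min = -36.625 kW
Heat removed = 36.625 kW

Q_out = 36.6 kW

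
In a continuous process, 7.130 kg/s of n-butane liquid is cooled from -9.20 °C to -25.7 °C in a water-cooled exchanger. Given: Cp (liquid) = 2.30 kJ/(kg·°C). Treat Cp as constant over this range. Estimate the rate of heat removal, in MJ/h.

Q = ṁ·Cp·ΔT = 7.130 × 2.30 × (-25.7 − -9.20) = -270.58 kJ/s
Cooling duty = 974.1 MJ/h

Q_c = 974 MJ/h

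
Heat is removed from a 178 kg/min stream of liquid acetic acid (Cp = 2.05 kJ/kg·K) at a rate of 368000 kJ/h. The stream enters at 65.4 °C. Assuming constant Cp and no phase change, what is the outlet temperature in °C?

Q = 368000 kJ/h = 6133.3 kJ/min
ΔT = Q/(ṁ·Cp) = 6133.3/(178×2.05) = 16.808 K
T_out = 65.4 − 16.808 = 48.592 °C

T_out = 48.6 °C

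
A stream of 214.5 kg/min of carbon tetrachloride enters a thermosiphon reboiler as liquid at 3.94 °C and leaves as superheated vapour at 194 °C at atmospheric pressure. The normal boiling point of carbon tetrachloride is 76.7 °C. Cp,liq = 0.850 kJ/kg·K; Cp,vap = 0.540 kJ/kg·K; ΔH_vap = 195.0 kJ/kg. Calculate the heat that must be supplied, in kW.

Q = 1140 kW

liquid 3.94→76.7 °C: 61.846 kJ/kg
vaporisation at 76.7 °C: 195 kJ/kg
vapour 76.7→194 °C: 63.342 kJ/kg
Δh = 61.846 + 195 + 63.342 = 320.19 kJ/kg
Q = ṁ·Δh = 214.5 kg/min × 320.19 kJ/kg = 68680 kJ/min
|Q| = 1144.7 kW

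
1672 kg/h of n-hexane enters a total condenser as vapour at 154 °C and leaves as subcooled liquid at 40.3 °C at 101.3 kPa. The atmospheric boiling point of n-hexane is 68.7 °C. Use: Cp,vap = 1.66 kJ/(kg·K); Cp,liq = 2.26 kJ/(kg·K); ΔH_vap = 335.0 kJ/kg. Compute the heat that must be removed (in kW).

Q_c = 251 kW

vapour 154→68.7 °C: -141.6 kJ/kg
condensation at 68.7 °C: -335 kJ/kg
liquid 68.7→40.3 °C: -64.184 kJ/kg
Δh = -141.6 + -335 + -64.184 = -540.78 kJ/kg
Q = ṁ·Δh = 1672 kg/h × -540.78 kJ/kg = -904190 kJ/h
|Q| = 251.16 kW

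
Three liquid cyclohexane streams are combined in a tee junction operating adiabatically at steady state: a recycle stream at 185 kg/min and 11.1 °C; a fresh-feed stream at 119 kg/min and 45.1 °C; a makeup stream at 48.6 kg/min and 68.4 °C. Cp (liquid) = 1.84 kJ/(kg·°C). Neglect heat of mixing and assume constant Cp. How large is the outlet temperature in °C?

Adiabatic, steady state ⇒ Σ ṁᵢCp,ᵢ(T_out − Tᵢ) = 0
T_out = Σ ṁᵢCp,ᵢTᵢ / Σ ṁᵢCp,ᵢ
      = 19770 / 648.78 = 30.473 °C

T_out = 30.5 °C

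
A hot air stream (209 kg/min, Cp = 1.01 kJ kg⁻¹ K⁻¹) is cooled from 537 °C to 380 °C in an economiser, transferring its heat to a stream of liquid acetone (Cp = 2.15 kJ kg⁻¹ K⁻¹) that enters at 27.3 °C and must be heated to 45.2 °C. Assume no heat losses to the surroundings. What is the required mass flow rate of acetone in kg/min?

ṁ_c = 861 kg/min

Heat released by hot stream: Q = 209 × 1.01 × (537 − 380) = 33141 kJ/min
Energy balance on cold side (adiabatic exchanger): Q = ṁ_c·Cp_c·(T_c,out − T_c,in)
ṁ_c = 33141 / [2.15 × (45.2 − 27.3)] = 861.14 kg/min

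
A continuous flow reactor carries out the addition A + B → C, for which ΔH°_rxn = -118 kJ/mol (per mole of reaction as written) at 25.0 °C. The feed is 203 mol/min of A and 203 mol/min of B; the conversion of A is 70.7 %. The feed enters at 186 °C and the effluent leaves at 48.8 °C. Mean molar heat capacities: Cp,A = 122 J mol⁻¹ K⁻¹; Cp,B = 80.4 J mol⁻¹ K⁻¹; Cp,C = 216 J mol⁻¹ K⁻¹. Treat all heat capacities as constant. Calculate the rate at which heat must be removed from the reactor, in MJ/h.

Extent of reaction ξ = 0.707 × 203 = 143.52 mol/min
Reaction term: ξ·ΔH°_rxn = 143.52 × -118 = -16935 kJ/min
Sensible, feed 186→25 °C: -6615 kJ/min
Outlet flows (mol/min): A 59.479, B 59.479, C 143.52
Sensible, products 25→48.8 °C: 1024.3 kJ/min
Q = ΔH = -22526 kJ/min = -375.44 kW
Heat removed = 1351.6 MJ/h

Q_out = 1350 MJ/h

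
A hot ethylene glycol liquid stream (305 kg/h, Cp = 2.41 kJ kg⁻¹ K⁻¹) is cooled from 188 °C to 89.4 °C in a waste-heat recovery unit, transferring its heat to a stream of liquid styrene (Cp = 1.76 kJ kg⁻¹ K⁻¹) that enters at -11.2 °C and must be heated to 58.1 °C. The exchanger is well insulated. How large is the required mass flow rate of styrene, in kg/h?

Heat released by hot stream: Q = 305 × 2.41 × (188 − 89.4) = 72476 kJ/h
Energy balance on cold side (adiabatic exchanger): Q = ṁ_c·Cp_c·(T_c,out − T_c,in)
ṁ_c = 72476 / [1.76 × (58.1 − -11.2)] = 594.22 kg/h

ṁ_c = 594 kg/h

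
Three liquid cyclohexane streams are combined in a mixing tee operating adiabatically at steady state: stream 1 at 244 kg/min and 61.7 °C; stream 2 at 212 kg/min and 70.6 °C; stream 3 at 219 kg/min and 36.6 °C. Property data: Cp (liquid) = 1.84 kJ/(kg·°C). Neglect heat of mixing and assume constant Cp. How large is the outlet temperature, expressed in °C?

No heat crosses the boundary, so H_out = H_in.
Σ ṁᵢCp,ᵢTᵢ = 244×1.84×61.7 + 212×1.84×70.6 + 219×1.84×36.6 = 69989
Σ ṁᵢCp,ᵢ = 244×1.84 + 212×1.84 + 219×1.84 = 1242
T_out = 69989 / 1242 = 56.352 °C

T_out = 56.4 °C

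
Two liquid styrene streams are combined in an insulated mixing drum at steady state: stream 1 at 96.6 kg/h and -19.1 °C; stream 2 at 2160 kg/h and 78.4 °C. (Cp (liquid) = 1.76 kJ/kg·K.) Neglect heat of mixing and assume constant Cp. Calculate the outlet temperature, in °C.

Energy balance with Q = 0: Σ ṁᵢCp,ᵢ(T_out − Tᵢ) = 0
Σ ṁᵢCp,ᵢTᵢ = 96.6×1.76×-19.1 + 2160×1.76×78.4 = 294800
Σ ṁᵢCp,ᵢ = 96.6×1.76 + 2160×1.76 = 3971.6
T_out = 294800 / 3971.6 = 74.226 °C

T_out = 74.2 °C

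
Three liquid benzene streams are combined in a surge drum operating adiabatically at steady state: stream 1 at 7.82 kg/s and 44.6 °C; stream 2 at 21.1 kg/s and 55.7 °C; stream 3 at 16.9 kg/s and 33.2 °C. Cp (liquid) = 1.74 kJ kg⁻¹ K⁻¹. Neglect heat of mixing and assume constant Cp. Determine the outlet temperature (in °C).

T_out = 45.5 °C

Energy balance with Q = 0: Σ ṁᵢCp,ᵢ(T_out − Tᵢ) = 0
T_out = Σ ṁᵢCp,ᵢTᵢ / Σ ṁᵢCp,ᵢ
      = 3628.1 / 79.727 = 45.507 °C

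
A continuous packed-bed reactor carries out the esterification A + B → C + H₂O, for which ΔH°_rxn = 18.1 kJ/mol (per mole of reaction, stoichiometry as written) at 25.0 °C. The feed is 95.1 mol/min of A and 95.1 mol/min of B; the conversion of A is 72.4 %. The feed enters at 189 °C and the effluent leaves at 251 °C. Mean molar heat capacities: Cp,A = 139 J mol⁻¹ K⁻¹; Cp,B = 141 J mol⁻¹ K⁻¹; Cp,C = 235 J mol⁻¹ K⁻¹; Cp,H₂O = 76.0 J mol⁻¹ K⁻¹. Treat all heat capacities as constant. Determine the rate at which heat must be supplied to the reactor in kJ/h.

Q_in = 203000 kJ/h

Extent of reaction ξ = 0.724 × 95.1 = 68.852 mol/min
Reaction term: ξ·ΔH°_rxn = 68.852 × 18.1 = 1246.2 kJ/min
Sensible, feed 189→25 °C: -4367 kJ/min
Outlet flows (mol/min): A 26.248, B 26.248, C 68.852, H₂O 68.852
Sensible, products 25→251 °C: 6500.3 kJ/min
Q = ΔH = 3379.5 kJ/min = 56.326 kW
Heat supplied = 202770 kJ/h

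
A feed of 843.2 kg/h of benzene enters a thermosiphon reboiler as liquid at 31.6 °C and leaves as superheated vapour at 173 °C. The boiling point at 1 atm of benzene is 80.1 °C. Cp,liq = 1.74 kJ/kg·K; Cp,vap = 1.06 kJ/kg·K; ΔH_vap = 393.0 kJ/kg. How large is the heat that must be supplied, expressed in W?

Q = 135000 W

liquid 31.6→80.1 °C: 84.39 kJ/kg
vaporisation at 80.1 °C: 393 kJ/kg
vapour 80.1→173 °C: 98.474 kJ/kg
Δh = 84.39 + 393 + 98.474 = 575.86 kJ/kg
Q = ṁ·Δh = 843.2 kg/h × 575.86 kJ/kg = 485570 kJ/h
|Q| = 134.88 kW = 134880 W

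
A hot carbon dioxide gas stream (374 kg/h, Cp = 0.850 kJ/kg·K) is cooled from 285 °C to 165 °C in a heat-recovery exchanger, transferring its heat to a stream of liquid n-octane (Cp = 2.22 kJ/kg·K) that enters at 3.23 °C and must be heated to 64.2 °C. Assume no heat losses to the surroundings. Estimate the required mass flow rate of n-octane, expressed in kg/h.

ṁ_c = 282 kg/h

Heat released by hot stream: Q = 374 × 0.850 × (285 − 165) = 38148 kJ/h
Energy balance on cold side (adiabatic exchanger): Q = ṁ_c·Cp_c·(T_c,out − T_c,in)
ṁ_c = 38148 / [2.22 × (64.2 − 3.23)] = 281.84 kg/h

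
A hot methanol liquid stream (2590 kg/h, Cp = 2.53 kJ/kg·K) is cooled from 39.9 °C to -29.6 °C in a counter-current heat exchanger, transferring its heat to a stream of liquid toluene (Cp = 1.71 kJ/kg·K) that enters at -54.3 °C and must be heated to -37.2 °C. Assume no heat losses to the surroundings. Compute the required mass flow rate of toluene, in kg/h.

ṁ_c = 15600 kg/h

Heat released by hot stream: Q = 2590 × 2.53 × (39.9 − -29.6) = 455410 kJ/h
Energy balance on cold side (adiabatic exchanger): Q = ṁ_c·Cp_c·(T_c,out − T_c,in)
ṁ_c = 455410 / [1.71 × (-37.2 − -54.3)] = 15574 kg/h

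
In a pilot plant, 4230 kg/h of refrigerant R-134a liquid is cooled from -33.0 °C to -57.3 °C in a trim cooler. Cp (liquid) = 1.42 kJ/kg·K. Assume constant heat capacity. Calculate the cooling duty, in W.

Q = ṁ·Cp·ΔT = 4230 × 1.42 × (-57.3 − -33.0) = -145960 kJ/h
Converting: 145960 / 3600 s = 40.545 kW
Cooling duty = 40545 W

Q_c = 40500 W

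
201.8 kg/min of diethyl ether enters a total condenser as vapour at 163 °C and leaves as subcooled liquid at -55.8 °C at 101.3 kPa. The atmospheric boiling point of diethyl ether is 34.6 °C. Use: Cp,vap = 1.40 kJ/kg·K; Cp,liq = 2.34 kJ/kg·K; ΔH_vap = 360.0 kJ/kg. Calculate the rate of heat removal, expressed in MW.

vapour 163→34.6 °C: -179.76 kJ/kg
condensation at 34.6 °C: -360 kJ/kg
liquid 34.6→-55.8 °C: -211.54 kJ/kg
Δh = -179.76 + -360 + -211.54 = -751.3 kJ/kg
Q = ṁ·Δh = 201.8 kg/min × -751.3 kJ/kg = -151610 kJ/min
|Q| = 2526.9 kW = 2.5269 MW

Q_c = 2.53 MW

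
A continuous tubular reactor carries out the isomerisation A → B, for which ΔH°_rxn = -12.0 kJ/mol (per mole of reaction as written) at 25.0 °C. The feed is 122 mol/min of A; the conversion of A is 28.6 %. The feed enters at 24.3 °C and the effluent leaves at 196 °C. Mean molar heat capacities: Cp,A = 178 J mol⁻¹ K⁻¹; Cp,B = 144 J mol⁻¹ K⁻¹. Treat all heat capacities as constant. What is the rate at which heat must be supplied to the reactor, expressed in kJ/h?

Q_in = 186000 kJ/h

Extent of reaction ξ = 0.286 × 122 = 34.892 mol/min
Reaction term: ξ·ΔH°_rxn = 34.892 × -12.0 = -418.7 kJ/min
Sensible, feed 24.3→25 °C: 15.201 kJ/min
Outlet flows (mol/min): A 87.108, B 34.892
Sensible, products 25→196 °C: 3510.6 kJ/min
Q = ΔH = 3107.1 kJ/min = 51.785 kW
Heat supplied = 186420 kJ/h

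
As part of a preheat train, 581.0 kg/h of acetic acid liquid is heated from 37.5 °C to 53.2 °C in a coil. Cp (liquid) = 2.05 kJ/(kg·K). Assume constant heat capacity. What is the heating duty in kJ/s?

Q = ṁ·Cp·ΔT = 581.0 × 2.05 × (53.2 − 37.5) = 18699 kJ/h
Converting: 18699 / 3600 s = 5.1943 kW

Q = 5.19 kJ/s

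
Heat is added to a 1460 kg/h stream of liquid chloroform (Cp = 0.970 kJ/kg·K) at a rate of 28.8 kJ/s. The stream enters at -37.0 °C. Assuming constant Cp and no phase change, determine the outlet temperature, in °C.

Q = 28.8 kJ/s = 103680 kJ/h
ΔT = Q/(ṁ·Cp) = 103680/(1460×0.970) = 73.21 K
T_out = -37.0 + 73.21 = 36.21 °C

T_out = 36.2 °C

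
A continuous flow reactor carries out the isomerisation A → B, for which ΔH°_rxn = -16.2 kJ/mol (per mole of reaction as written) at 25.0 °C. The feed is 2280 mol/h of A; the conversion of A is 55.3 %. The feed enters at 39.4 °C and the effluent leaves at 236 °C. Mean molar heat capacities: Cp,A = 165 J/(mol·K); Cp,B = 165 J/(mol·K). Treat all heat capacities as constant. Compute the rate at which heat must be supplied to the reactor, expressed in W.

Extent of reaction ξ = 0.553 × 2280 = 1260.8 mol/h
Reaction term: ξ·ΔH°_rxn = 1260.8 × -16.2 = -20426 kJ/h
Sensible, feed 39.4→25 °C: -5417.3 kJ/h
Outlet flows (mol/h): A 1019.2, B 1260.8
Sensible, products 25→236 °C: 79378 kJ/h
Q = ΔH = 53535 kJ/h = 14.871 kW
Heat supplied = 14871 W

Q_in = 14900 W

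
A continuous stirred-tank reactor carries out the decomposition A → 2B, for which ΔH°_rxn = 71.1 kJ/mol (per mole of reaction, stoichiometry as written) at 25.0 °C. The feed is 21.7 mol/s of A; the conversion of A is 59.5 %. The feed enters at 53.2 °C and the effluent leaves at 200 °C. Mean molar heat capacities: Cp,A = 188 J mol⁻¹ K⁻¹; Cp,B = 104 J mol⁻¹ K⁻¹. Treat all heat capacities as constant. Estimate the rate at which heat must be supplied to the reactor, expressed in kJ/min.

Extent of reaction ξ = 0.595 × 21.7 = 12.911 mol/s
Reaction term: ξ·ΔH°_rxn = 12.911 × 71.1 = 918.01 kJ/s
Sensible, feed 53.2→25 °C: -115.04 kJ/s
Outlet flows (mol/s): A 8.7885, B 25.823
Sensible, products 25→200 °C: 759.12 kJ/s
Q = ΔH = 1562.1 kJ/s = 1562.1 kW
Heat supplied = 93725 kJ/min

Q_in = 93700 kJ/min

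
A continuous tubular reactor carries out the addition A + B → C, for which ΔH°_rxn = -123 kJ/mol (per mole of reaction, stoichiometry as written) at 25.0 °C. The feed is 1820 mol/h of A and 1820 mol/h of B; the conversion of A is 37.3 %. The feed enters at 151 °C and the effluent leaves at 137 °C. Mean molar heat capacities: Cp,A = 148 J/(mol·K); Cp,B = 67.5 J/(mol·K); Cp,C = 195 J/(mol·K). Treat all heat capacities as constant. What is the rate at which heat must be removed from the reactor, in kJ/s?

Q_out = 25.2 kJ/s

Extent of reaction ξ = 0.373 × 1820 = 678.86 mol/h
Reaction term: ξ·ΔH°_rxn = 678.86 × -123 = -83500 kJ/h
Sensible, feed 151→25 °C: -49418 kJ/h
Outlet flows (mol/h): A 1141.1, B 1141.1, C 678.86
Sensible, products 25→137 °C: 42369 kJ/h
Q = ΔH = -90549 kJ/h = -25.153 kW
Heat removed = 25.153 kJ/s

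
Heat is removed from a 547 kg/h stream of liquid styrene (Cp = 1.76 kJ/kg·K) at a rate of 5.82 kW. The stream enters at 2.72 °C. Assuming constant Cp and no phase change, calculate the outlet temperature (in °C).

Q = 5.82 kW = 20952 kJ/h
ΔT = Q/(ṁ·Cp) = 20952/(547×1.76) = 21.763 K
T_out = 2.72 − 21.763 = -19.043 °C

T_out = -19.0 °C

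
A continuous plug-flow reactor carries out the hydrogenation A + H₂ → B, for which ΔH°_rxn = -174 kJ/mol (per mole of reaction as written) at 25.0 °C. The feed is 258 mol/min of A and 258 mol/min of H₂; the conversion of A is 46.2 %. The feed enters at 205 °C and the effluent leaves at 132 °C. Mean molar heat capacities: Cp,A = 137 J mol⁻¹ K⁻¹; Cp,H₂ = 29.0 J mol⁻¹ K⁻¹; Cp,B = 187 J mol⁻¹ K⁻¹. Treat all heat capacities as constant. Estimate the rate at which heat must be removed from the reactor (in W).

Extent of reaction ξ = 0.462 × 258 = 119.2 mol/min
Reaction term: ξ·ΔH°_rxn = 119.2 × -174 = -20740 kJ/min
Sensible, feed 205→25 °C: -7709 kJ/min
Outlet flows (mol/min): A 138.8, H₂ 138.8, B 119.2
Sensible, products 25→132 °C: 4850.4 kJ/min
Q = ΔH = -23599 kJ/min = -393.31 kW
Heat removed = 393310 W

Q_out = 393000 W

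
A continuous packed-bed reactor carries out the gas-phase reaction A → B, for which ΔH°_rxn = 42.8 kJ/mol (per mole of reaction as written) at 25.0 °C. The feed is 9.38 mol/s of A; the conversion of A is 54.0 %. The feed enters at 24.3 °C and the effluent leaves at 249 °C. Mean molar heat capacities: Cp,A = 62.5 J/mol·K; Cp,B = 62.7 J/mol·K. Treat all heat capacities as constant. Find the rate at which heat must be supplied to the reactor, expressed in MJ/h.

Q_in = 1260 MJ/h

Extent of reaction ξ = 0.540 × 9.38 = 5.0652 mol/s
Reaction term: ξ·ΔH°_rxn = 5.0652 × 42.8 = 216.79 kJ/s
Sensible, feed 24.3→25 °C: 0.41037 kJ/s
Outlet flows (mol/s): A 4.3148, B 5.0652
Sensible, products 25→249 °C: 131.55 kJ/s
Q = ΔH = 348.75 kJ/s = 348.75 kW
Heat supplied = 1255.5 MJ/h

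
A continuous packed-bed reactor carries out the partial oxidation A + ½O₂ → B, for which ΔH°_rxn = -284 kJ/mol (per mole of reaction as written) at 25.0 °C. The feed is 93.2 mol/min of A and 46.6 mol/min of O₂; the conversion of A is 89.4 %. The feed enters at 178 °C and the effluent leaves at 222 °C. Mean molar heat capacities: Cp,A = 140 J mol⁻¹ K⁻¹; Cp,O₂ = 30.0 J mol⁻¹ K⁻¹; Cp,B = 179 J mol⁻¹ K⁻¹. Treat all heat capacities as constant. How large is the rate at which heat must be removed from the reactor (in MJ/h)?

Extent of reaction ξ = 0.894 × 93.2 = 83.321 mol/min
Reaction term: ξ·ΔH°_rxn = 83.321 × -284 = -23663 kJ/min
Sensible, feed 178→25 °C: -2210.2 kJ/min
Outlet flows (mol/min): A 9.8792, O₂ 4.9396, B 83.321
Sensible, products 25→222 °C: 3239.8 kJ/min
Q = ΔH = -22634 kJ/min = -377.23 kW
Heat removed = 1358 MJ/h

Q_out = 1360 MJ/h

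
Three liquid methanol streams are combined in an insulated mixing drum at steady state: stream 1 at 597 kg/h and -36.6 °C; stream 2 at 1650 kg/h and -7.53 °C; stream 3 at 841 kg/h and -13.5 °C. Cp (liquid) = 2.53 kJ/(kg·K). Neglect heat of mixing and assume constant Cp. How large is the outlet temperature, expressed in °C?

T_out = -14.8 °C

No heat crosses the boundary, so H_out = H_in.
T_out = Σ ṁᵢCp,ᵢTᵢ / Σ ṁᵢCp,ᵢ
      = -115440 / 7812.6 = -14.776 °C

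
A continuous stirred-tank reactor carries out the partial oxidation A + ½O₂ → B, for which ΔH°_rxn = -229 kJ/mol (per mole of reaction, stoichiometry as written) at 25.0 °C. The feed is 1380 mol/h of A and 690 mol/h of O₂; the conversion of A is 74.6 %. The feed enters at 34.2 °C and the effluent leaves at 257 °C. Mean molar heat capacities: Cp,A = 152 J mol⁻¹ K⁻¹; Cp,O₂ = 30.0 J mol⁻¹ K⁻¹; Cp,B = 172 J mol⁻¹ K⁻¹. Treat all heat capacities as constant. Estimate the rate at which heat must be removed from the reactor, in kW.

Q_out = 50.9 kW

Extent of reaction ξ = 0.746 × 1380 = 1029.5 mol/h
Reaction term: ξ·ΔH°_rxn = 1029.5 × -229 = -235750 kJ/h
Sensible, feed 34.2→25 °C: -2120.2 kJ/h
Outlet flows (mol/h): A 350.52, O₂ 175.26, B 1029.5
Sensible, products 25→257 °C: 54661 kJ/h
Q = ΔH = -183210 kJ/h = -50.892 kW
Heat removed = 50.892 kW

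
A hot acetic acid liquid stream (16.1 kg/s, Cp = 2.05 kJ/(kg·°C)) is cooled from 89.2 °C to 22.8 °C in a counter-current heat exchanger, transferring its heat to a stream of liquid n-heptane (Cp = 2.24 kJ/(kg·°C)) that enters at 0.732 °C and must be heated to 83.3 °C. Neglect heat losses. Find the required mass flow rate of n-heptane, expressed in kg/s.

Heat released by hot stream: Q = 16.1 × 2.05 × (89.2 − 22.8) = 2191.5 kJ/s
Energy balance on cold side (adiabatic exchanger): Q = ṁ_c·Cp_c·(T_c,out − T_c,in)
ṁ_c = 2191.5 / [2.24 × (83.3 − 0.732)] = 11.849 kg/s

ṁ_c = 11.8 kg/s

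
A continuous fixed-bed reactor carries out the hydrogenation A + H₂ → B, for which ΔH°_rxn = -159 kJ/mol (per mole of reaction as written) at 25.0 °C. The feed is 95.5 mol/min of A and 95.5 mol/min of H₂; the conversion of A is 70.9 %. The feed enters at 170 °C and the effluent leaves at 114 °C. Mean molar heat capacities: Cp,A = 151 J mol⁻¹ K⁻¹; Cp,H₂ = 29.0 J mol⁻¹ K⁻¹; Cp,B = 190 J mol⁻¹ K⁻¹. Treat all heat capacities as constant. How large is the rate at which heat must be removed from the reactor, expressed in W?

Q_out = 194000 W

Extent of reaction ξ = 0.709 × 95.5 = 67.709 mol/min
Reaction term: ξ·ΔH°_rxn = 67.709 × -159 = -10766 kJ/min
Sensible, feed 170→25 °C: -2492.6 kJ/min
Outlet flows (mol/min): A 27.791, H₂ 27.791, B 67.709
Sensible, products 25→114 °C: 1590.2 kJ/min
Q = ΔH = -11668 kJ/min = -194.47 kW
Heat removed = 194470 W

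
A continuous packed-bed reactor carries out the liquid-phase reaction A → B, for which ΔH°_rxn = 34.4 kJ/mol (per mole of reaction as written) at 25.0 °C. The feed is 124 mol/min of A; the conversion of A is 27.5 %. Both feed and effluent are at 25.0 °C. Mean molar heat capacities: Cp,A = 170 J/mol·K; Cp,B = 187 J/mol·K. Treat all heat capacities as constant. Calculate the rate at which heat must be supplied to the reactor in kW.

Q_in = 19.6 kW

Extent of reaction ξ = 0.275 × 124 = 34.1 mol/min
Reaction term: ξ·ΔH°_rxn = 34.1 × 34.4 = 1173 kJ/min
Q = ΔH = 1173 kJ/min = 19.551 kW
Heat supplied = 19.551 kW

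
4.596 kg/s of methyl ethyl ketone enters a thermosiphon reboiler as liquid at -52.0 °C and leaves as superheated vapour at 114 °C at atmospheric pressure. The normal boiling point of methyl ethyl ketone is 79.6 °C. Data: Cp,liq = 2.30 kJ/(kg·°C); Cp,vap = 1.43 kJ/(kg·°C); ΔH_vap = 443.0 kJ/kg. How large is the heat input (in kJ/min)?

Q = 219000 kJ/min

liquid -52.0→79.6 °C: 302.68 kJ/kg
vaporisation at 79.6 °C: 443 kJ/kg
vapour 79.6→114 °C: 49.192 kJ/kg
Δh = 302.68 + 443 + 49.192 = 794.87 kJ/kg
Q = ṁ·Δh = 4.596 kg/s × 794.87 kJ/kg = 3653.2 kJ/s
|Q| = 3653.2 kW = 219190 kJ/min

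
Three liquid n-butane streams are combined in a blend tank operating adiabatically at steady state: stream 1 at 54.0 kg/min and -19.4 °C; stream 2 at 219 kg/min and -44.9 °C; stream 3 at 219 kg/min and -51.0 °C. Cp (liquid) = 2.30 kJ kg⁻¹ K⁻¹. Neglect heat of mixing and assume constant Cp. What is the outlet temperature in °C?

T_out = -44.8 °C

Adiabatic, steady state ⇒ Σ ṁᵢCp,ᵢ(T_out − Tᵢ) = 0
Σ ṁᵢCp,ᵢTᵢ = 54.0×2.30×-19.4 + 219×2.30×-44.9 + 219×2.30×-51.0 = -50714
Σ ṁᵢCp,ᵢ = 54.0×2.30 + 219×2.30 + 219×2.30 = 1131.6
T_out = -50714 / 1131.6 = -44.816 °C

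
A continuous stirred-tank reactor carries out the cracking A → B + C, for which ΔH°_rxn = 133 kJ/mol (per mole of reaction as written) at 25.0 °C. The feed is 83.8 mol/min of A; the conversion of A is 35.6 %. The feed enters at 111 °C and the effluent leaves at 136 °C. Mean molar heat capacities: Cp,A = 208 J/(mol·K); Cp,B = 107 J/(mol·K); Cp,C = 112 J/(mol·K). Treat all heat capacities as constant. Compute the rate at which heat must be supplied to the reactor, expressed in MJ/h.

Q_in = 266 MJ/h

Extent of reaction ξ = 0.356 × 83.8 = 29.833 mol/min
Reaction term: ξ·ΔH°_rxn = 29.833 × 133 = 3967.8 kJ/min
Sensible, feed 111→25 °C: -1499 kJ/min
Outlet flows (mol/min): A 53.967, B 29.833, C 29.833
Sensible, products 25→136 °C: 1971.2 kJ/min
Q = ΔH = 4439.9 kJ/min = 73.999 kW
Heat supplied = 266.4 MJ/h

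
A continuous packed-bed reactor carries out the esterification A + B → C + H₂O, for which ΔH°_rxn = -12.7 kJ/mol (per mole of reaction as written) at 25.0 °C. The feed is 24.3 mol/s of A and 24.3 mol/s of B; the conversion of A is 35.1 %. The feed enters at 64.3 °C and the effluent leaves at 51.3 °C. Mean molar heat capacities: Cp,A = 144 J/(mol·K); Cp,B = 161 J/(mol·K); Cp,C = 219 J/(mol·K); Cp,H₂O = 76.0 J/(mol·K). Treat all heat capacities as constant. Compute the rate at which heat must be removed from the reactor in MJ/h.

Extent of reaction ξ = 0.351 × 24.3 = 8.5293 mol/s
Reaction term: ξ·ΔH°_rxn = 8.5293 × -12.7 = -108.32 kJ/s
Sensible, feed 64.3→25 °C: -291.27 kJ/s
Outlet flows (mol/s): A 15.771, B 15.771, C 8.5293, H₂O 8.5293
Sensible, products 25→51.3 °C: 192.68 kJ/s
Q = ΔH = -206.91 kJ/s = -206.91 kW
Heat removed = 744.89 MJ/h

Q_out = 745 MJ/h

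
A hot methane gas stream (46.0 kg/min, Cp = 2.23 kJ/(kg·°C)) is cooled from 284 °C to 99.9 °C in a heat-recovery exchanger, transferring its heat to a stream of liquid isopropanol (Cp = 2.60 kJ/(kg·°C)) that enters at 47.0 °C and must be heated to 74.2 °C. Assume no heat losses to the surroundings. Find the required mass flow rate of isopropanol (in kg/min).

ṁ_c = 267 kg/min

Heat released by hot stream: Q = 46.0 × 2.23 × (284 − 99.9) = 18885 kJ/min
Energy balance on cold side (adiabatic exchanger): Q = ṁ_c·Cp_c·(T_c,out − T_c,in)
ṁ_c = 18885 / [2.60 × (74.2 − 47.0)] = 267.04 kg/min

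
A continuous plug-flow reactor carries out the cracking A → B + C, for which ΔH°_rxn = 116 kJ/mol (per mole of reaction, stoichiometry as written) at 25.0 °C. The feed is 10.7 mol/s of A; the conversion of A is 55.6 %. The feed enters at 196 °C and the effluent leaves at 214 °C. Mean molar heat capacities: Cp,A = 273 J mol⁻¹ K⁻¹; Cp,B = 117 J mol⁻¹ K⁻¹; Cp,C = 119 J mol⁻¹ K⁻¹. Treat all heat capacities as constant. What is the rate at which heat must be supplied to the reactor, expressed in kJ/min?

Q_in = 42100 kJ/min

Extent of reaction ξ = 0.556 × 10.7 = 5.9492 mol/s
Reaction term: ξ·ΔH°_rxn = 5.9492 × 116 = 690.11 kJ/s
Sensible, feed 196→25 °C: -499.51 kJ/s
Outlet flows (mol/s): A 4.7508, B 5.9492, C 5.9492
Sensible, products 25→214 °C: 510.49 kJ/s
Q = ΔH = 701.08 kJ/s = 701.08 kW
Heat supplied = 42065 kJ/min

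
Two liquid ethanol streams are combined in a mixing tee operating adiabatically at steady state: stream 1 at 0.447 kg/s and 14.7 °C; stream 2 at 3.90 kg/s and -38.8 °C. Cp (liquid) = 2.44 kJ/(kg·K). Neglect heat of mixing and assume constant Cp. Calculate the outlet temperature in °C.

T_out = -33.3 °C

Adiabatic, steady state ⇒ Σ ṁᵢCp,ᵢ(T_out − Tᵢ) = 0
T_out = Σ ṁᵢCp,ᵢTᵢ / Σ ṁᵢCp,ᵢ
      = -353.19 / 10.607 = -33.299 °C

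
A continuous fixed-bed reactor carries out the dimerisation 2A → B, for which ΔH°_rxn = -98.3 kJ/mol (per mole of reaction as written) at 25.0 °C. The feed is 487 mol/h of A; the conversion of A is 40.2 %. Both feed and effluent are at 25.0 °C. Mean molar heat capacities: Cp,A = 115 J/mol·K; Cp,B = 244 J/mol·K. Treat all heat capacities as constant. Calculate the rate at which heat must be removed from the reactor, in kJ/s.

Q_out = 2.67 kJ/s

Extent of reaction ξ = 0.402 × 487 / 2 = 97.887 mol/h
Reaction term: ξ·ΔH°_rxn = 97.887 × -98.3 = -9622.3 kJ/h
Q = ΔH = -9622.3 kJ/h = -2.6729 kW
Heat removed = 2.6729 kJ/s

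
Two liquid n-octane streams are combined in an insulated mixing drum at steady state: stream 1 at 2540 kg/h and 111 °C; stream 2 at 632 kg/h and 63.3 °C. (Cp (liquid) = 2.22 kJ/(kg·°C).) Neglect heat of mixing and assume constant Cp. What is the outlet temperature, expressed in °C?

T_out = 101 °C

No heat crosses the boundary, so H_out = H_in.
T_out = Σ ṁᵢCp,ᵢTᵢ / Σ ṁᵢCp,ᵢ
      = 714720 / 7041.8 = 101.5 °C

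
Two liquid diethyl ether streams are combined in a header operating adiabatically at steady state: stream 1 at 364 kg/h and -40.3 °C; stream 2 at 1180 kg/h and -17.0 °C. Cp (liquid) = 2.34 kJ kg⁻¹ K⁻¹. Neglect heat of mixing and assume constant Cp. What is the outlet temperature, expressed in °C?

T_out = -22.5 °C

No heat crosses the boundary, so H_out = H_in.
Σ ṁᵢCp,ᵢTᵢ = 364×2.34×-40.3 + 1180×2.34×-17.0 = -81266
Σ ṁᵢCp,ᵢ = 364×2.34 + 1180×2.34 = 3613
T_out = -81266 / 3613 = -22.493 °C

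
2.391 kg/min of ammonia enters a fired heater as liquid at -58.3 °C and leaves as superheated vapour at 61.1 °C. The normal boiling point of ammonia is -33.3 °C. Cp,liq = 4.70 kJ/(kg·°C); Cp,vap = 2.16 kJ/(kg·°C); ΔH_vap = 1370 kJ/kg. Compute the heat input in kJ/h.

liquid -58.3→-33.3 °C: 117.5 kJ/kg
vaporisation at -33.3 °C: 1370 kJ/kg
vapour -33.3→61.1 °C: 203.9 kJ/kg
Δh = 117.5 + 1370 + 203.9 = 1691.4 kJ/kg
Q = ṁ·Δh = 2.391 kg/min × 1691.4 kJ/kg = 4044.1 kJ/min
|Q| = 67.402 kW = 242650 kJ/h

Q = 243000 kJ/h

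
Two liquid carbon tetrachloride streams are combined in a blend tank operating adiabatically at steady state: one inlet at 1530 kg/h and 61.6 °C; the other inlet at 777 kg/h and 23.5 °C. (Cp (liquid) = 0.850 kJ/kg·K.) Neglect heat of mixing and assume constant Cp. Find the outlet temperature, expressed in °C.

Adiabatic, steady state ⇒ Σ ṁᵢCp,ᵢ(T_out − Tᵢ) = 0
T_out = Σ ṁᵢCp,ᵢTᵢ / Σ ṁᵢCp,ᵢ
      = 95631 / 1960.9 = 48.768 °C

T_out = 48.8 °C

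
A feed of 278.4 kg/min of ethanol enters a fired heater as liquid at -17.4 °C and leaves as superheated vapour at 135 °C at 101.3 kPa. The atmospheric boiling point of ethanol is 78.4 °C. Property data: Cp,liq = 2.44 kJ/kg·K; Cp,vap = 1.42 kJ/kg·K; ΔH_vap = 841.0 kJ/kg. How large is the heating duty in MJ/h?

liquid -17.4→78.4 °C: 233.75 kJ/kg
vaporisation at 78.4 °C: 841 kJ/kg
vapour 78.4→135 °C: 80.372 kJ/kg
Δh = 233.75 + 841 + 80.372 = 1155.1 kJ/kg
Q = ṁ·Δh = 278.4 kg/min × 1155.1 kJ/kg = 321590 kJ/min
|Q| = 5359.8 kW = 19295 MJ/h

Q = 19300 MJ/h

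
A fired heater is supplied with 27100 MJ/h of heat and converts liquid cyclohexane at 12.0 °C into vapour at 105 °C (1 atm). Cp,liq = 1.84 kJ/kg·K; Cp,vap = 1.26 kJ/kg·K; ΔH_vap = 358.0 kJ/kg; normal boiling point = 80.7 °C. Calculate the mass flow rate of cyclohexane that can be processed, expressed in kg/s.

Δh = 1.84×(80.7−12.0) + 358.0 + 1.26×(105−80.7) = 515.03 kJ/kg
Q = 27100 MJ/h = 7527.8 kJ/s = 7527.8 kJ/s
ṁ = Q/Δh = 7527.8 / 515.03 = 14.616 kg/s

ṁ = 14.6 kg/s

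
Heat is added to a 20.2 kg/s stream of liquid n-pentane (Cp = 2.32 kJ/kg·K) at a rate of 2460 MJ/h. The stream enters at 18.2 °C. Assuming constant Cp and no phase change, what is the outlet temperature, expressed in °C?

Q = 2460 MJ/h = 683.33 kJ/s
ΔT = Q/(ṁ·Cp) = 683.33/(20.2×2.32) = 14.581 K
T_out = 18.2 + 14.581 = 32.781 °C

T_out = 32.8 °C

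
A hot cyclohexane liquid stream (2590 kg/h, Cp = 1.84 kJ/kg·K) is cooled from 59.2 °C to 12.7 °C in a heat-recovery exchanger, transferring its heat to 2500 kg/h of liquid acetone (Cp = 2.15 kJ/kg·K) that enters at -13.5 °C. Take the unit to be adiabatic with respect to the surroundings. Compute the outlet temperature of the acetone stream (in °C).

T_c,out = 27.7 °C

Heat released by hot stream: Q = 2590 × 1.84 × (59.2 − 12.7) = 221600 kJ/h
Energy balance on cold side (adiabatic exchanger): Q = ṁ_c·Cp_c·(T_c,out − T_c,in)
T_c,out = -13.5 + 221600/(2500 × 2.15) = 27.728 °C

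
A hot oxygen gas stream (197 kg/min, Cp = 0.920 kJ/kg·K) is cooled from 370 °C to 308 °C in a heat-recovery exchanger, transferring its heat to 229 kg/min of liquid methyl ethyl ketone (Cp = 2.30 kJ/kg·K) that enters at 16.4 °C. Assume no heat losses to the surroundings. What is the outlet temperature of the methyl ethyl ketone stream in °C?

Heat released by hot stream: Q = 197 × 0.920 × (370 − 308) = 11237 kJ/min
Energy balance on cold side (adiabatic exchanger): Q = ṁ_c·Cp_c·(T_c,out − T_c,in)
T_c,out = 16.4 + 11237/(229 × 2.30) = 37.734 °C

T_c,out = 37.7 °C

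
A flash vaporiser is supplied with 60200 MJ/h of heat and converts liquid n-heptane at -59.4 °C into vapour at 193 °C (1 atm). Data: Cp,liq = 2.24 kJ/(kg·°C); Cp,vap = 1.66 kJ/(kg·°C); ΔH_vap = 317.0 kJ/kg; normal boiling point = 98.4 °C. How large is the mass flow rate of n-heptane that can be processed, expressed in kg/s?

Δh = 2.24×(98.4−-59.4) + 317.0 + 1.66×(193−98.4) = 827.51 kJ/kg
Q = 60200 MJ/h = 16722 kJ/s = 16722 kJ/s
ṁ = Q/Δh = 16722 / 827.51 = 20.208 kg/s

ṁ = 20.2 kg/s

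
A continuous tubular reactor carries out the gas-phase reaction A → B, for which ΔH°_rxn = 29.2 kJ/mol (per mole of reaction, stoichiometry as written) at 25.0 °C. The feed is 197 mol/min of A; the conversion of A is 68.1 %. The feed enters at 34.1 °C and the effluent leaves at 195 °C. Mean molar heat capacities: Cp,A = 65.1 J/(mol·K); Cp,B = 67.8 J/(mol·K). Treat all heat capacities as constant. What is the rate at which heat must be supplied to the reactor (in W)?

Extent of reaction ξ = 0.681 × 197 = 134.16 mol/min
Reaction term: ξ·ΔH°_rxn = 134.16 × 29.2 = 3917.4 kJ/min
Sensible, feed 34.1→25 °C: -116.7 kJ/min
Outlet flows (mol/min): A 62.843, B 134.16
Sensible, products 25→195 °C: 2241.8 kJ/min
Q = ΔH = 6042.5 kJ/min = 100.71 kW
Heat supplied = 100710 W

Q_in = 101000 W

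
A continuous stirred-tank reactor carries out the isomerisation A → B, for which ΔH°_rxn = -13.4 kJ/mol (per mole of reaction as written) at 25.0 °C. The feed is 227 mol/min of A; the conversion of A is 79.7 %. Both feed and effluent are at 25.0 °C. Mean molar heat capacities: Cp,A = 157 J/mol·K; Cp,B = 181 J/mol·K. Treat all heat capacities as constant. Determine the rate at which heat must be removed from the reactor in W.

Extent of reaction ξ = 0.797 × 227 = 180.92 mol/min
Reaction term: ξ·ΔH°_rxn = 180.92 × -13.4 = -2424.3 kJ/min
Q = ΔH = -2424.3 kJ/min = -40.405 kW
Heat removed = 40405 W

Q_out = 40400 W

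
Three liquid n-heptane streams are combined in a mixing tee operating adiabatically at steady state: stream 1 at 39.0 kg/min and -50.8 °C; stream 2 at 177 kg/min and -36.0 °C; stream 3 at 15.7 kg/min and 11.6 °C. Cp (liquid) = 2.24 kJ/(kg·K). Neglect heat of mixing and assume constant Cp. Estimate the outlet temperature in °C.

T_out = -35.3 °C

Adiabatic, steady state ⇒ Σ ṁᵢCp,ᵢ(T_out − Tᵢ) = 0
Σ ṁᵢCp,ᵢTᵢ = 39.0×2.24×-50.8 + 177×2.24×-36.0 + 15.7×2.24×11.6 = -18303
Σ ṁᵢCp,ᵢ = 39.0×2.24 + 177×2.24 + 15.7×2.24 = 519.01
T_out = -18303 / 519.01 = -35.266 °C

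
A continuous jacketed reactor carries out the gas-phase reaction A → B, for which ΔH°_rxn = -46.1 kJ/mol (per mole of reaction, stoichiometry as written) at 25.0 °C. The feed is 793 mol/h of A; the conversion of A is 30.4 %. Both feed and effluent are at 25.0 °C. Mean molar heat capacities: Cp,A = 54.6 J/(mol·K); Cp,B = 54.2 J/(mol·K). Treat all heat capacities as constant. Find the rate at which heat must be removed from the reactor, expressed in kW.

Q_out = 3.09 kW

Extent of reaction ξ = 0.304 × 793 = 241.07 mol/h
Reaction term: ξ·ΔH°_rxn = 241.07 × -46.1 = -11113 kJ/h
Q = ΔH = -11113 kJ/h = -3.0871 kW
Heat removed = 3.0871 kW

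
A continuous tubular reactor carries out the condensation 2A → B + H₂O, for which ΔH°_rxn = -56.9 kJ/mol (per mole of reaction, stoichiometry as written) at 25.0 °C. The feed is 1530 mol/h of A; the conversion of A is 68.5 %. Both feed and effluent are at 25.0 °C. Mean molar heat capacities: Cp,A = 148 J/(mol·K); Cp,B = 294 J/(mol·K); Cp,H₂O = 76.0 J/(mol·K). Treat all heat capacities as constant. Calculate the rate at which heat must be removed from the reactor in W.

Q_out = 8280 W

Extent of reaction ξ = 0.685 × 1530 / 2 = 524.03 mol/h
Reaction term: ξ·ΔH°_rxn = 524.03 × -56.9 = -29817 kJ/h
Q = ΔH = -29817 kJ/h = -8.2825 kW
Heat removed = 8282.5 W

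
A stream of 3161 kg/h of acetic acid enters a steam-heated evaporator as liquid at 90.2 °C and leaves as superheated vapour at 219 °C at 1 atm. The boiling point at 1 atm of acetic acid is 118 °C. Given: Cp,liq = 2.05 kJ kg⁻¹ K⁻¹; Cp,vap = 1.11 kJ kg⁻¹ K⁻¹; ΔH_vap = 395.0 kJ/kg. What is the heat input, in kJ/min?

Q = 29700 kJ/min

liquid 90.2→118 °C: 56.99 kJ/kg
vaporisation at 118 °C: 395 kJ/kg
vapour 118→219 °C: 112.11 kJ/kg
Δh = 56.99 + 395 + 112.11 = 564.1 kJ/kg
Q = ṁ·Δh = 3161 kg/h × 564.1 kJ/kg = 1.7831e+06 kJ/h
|Q| = 495.31 kW = 29719 kJ/min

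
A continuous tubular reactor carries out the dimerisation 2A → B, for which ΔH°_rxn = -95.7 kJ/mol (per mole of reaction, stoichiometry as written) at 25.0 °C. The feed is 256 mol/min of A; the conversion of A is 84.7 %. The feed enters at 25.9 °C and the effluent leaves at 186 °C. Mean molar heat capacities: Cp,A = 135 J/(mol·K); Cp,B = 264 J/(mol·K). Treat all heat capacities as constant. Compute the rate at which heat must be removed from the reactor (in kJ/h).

Q_out = 297000 kJ/h

Extent of reaction ξ = 0.847 × 256 / 2 = 108.42 mol/min
Reaction term: ξ·ΔH°_rxn = 108.42 × -95.7 = -10375 kJ/min
Sensible, feed 25.9→25 °C: -31.104 kJ/min
Outlet flows (mol/min): A 39.168, B 108.42
Sensible, products 25→186 °C: 5459.4 kJ/min
Q = ΔH = -4947.1 kJ/min = -82.451 kW
Heat removed = 296830 kJ/h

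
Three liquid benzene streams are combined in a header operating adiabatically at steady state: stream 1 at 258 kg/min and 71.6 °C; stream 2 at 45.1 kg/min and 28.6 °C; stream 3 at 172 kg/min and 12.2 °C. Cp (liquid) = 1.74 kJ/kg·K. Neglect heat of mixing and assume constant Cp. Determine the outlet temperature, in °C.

T_out = 46.0 °C

No heat crosses the boundary, so H_out = H_in.
T_out = Σ ṁᵢCp,ᵢTᵢ / Σ ṁᵢCp,ᵢ
      = 38038 / 826.67 = 46.014 °C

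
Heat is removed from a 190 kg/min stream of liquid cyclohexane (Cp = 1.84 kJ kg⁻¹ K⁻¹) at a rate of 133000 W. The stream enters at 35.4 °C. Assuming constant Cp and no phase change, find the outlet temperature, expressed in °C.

Q = 133000 W = 7980 kJ/min
ΔT = Q/(ṁ·Cp) = 7980/(190×1.84) = 22.826 K
T_out = 35.4 − 22.826 = 12.574 °C

T_out = 12.6 °C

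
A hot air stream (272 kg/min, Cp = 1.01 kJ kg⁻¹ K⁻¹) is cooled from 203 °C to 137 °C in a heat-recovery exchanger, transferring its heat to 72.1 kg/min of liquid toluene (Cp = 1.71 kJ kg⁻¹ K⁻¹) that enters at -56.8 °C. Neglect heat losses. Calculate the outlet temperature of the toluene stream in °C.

Heat released by hot stream: Q = 272 × 1.01 × (203 − 137) = 18132 kJ/min
Energy balance on cold side (adiabatic exchanger): Q = ṁ_c·Cp_c·(T_c,out − T_c,in)
T_c,out = -56.8 + 18132/(72.1 × 1.71) = 90.263 °C

T_c,out = 90.3 °C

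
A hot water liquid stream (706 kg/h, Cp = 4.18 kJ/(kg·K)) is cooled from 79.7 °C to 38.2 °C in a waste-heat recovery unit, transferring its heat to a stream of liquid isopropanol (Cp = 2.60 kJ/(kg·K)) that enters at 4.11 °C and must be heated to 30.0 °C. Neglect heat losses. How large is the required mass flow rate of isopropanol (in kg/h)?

Heat released by hot stream: Q = 706 × 4.18 × (79.7 − 38.2) = 122470 kJ/h
Energy balance on cold side (adiabatic exchanger): Q = ṁ_c·Cp_c·(T_c,out − T_c,in)
ṁ_c = 122470 / [2.60 × (30.0 − 4.11)] = 1819.4 kg/h

ṁ_c = 1820 kg/h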